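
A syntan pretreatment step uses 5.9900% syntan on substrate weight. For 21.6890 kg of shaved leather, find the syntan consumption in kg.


Formula: Syntan = substrate * pct / 100
Substituting: Syntan = 21.6890 * 5.9900 / 100
Result: 1.2992 kg


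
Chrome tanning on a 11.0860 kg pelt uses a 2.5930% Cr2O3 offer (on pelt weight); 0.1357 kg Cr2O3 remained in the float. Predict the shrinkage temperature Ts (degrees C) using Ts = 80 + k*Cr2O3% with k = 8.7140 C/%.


Offered = pelt * offer_pct / 100 = 11.0860 * 2.5930 / 100 = 0.2875 kg
Uptake = offered - residual = 0.2875 - 0.1357 = 0.1518 kg
Cr2O3% on pelt = uptake / pelt * 100 = 0.1518 / 11.0860 * 100 = 1.3689 %
Ts = 80 + k * Cr2O3% = 80 + 8.7140 * 1.3689 = 91.9289 C


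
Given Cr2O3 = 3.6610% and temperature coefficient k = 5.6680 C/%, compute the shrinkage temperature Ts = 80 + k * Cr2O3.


Formula: Ts = 80 + k * Cr2O3
Substituting: Ts = 80 + 5.6680 * 3.6610
Result: 100.7505 C


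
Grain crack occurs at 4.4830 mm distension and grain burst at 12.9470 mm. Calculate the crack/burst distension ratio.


Formula: Ratio = crack / burst
Substituting: Ratio = 4.4830 / 12.9470
Result: 0.3463


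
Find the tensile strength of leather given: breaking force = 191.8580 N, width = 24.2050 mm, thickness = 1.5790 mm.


Formula: TS = force / (width * thickness)
Substituting: TS = 191.8580 / (24.2050 * 1.5790)
Result: 5.0199 N/mm^2


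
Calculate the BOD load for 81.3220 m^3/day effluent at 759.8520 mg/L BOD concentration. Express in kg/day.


Formula: BOD_load = volume * conc / 1000
Substituting: BOD_load = 81.3220 * 759.8520 / 1000
Result: 61.7927 kg/day


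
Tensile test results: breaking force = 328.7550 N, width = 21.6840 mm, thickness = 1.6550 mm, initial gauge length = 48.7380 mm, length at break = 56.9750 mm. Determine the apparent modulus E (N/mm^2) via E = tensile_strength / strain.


TS = F / (w * t) = 328.7550 / (21.6840 * 1.6550) = 9.1608 N/mm^2
strain = (Lf - L0) / L0 = (56.9750 - 48.7380) / 48.7380 = 0.1690
E = TS / strain = 9.1608 / 0.1690 = 54.2043 N/mm^2


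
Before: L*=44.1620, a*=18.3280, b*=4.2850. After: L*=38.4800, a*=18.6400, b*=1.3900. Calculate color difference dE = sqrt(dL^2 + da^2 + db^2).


dL = -5.6820, da = 0.3120, db = -2.8950
dE = sqrt((-5.6820)^2 + 0.3120^2 + (-2.8950)^2) = 6.3846


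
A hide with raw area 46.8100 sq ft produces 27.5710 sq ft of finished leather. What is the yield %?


Formula: Yield = finished / raw * 100
Substituting: Yield = 27.5710 / 46.8100 * 100
Result: 58.8998 %


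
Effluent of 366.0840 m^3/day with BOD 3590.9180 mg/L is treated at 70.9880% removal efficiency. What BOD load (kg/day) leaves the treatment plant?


Load_in = volume * conc / 1000 = 366.0840 * 3590.9180 / 1000 = 1314.5776 kg/day
Removed = Load_in * eff / 100 = 1314.5776 * 70.9880 / 100 = 933.1924 kg/day
Load_out = Load_in - Removed = 1314.5776 - 933.1924 = 381.3853 kg/day


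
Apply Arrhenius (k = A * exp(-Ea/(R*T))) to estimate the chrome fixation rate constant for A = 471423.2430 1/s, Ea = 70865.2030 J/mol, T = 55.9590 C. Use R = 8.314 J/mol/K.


T_K = T_C + 273.15 = 55.9590 + 273.15 = 329.1090 K
exponent = -Ea / (R * T_K) = -70865.2030 / (8.314 * 329.1090) = -25.8990
k = A * exp(exponent) = 471423.2430 * exp(-25.8990) = 2.6645e-06 1/s


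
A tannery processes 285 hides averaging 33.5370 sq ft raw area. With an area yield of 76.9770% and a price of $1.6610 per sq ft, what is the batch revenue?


Raw_total = N * avg_area = 285 * 33.5370 = 9558.0450 sq ft
Finished = Raw_total * yield / 100 = 9558.0450 * 76.9770 / 100 = 7357.4963 sq ft
Value = Finished * price = 7357.4963 * 1.6610 = 12220.8014 $


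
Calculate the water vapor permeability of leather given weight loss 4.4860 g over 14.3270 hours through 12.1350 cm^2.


Formula: WVP = loss / (area * time)
Substituting: WVP = 4.4860 / (12.1350 * 14.3270)
Result: 0.0258026 g/(cm^2*hr)


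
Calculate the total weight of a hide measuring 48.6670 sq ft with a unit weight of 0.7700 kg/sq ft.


Formula: Weight = area * weight_per_sqft
Substituting: Weight = 48.6670 * 0.7700
Result: 37.4736 kg


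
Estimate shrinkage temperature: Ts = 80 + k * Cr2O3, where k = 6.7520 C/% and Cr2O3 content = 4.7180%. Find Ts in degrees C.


Formula: Ts = 80 + k * Cr2O3
Substituting: Ts = 80 + 6.7520 * 4.7180
Result: 111.8559 C


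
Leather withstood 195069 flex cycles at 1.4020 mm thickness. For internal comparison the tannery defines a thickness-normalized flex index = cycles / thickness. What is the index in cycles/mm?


Formula: Index = cycles / thickness
Substituting: Index = 195069 / 1.4020
Result: 139136.2340 cycles/mm


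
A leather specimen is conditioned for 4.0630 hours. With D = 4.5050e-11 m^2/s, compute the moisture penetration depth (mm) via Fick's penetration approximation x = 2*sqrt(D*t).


t = 4.0630 hr * 3600 = 14626.8000 s
D * t = 4.5050e-11 * 14626.8000 = 6.5894e-07
x = 2 * sqrt(D*t) = 2 * sqrt(6.5894e-07) = 0.0016235 m = 1.6235 mm


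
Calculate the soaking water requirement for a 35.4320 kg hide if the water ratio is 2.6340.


Formula: Water = hide_weight * ratio
Substituting: Water = 35.4320 * 2.6340
Result: 93.3279 kg


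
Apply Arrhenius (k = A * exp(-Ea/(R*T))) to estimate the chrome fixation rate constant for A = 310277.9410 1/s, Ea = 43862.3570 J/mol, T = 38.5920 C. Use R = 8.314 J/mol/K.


T_K = T_C + 273.15 = 38.5920 + 273.15 = 311.7420 K
exponent = -Ea / (R * T_K) = -43862.3570 / (8.314 * 311.7420) = -16.9234
k = A * exp(exponent) = 310277.9410 * exp(-16.9234) = 0.0138685 1/s


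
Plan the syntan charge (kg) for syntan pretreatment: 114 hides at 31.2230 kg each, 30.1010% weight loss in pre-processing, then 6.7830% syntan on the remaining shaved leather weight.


Total_raw = N * avg_wt = 114 * 31.2230 = 3559.4220 kg
Substrate = Total_raw * (1 - loss/100) = 3559.4220 * (1 - 30.1010/100) = 2488.0004 kg
Syntan = Substrate * pct / 100 = 2488.0004 * 6.7830 / 100 = 168.7611 kg


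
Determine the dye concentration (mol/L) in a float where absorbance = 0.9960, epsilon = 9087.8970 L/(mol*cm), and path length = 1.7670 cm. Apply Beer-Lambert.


Formula: c = A / (epsilon * l)
Substituting: c = 0.9960 / (9087.8970 * 1.7670)
Result: 6.2024e-05 mol/L


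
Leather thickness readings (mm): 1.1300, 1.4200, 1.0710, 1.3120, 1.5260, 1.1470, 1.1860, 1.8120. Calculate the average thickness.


Formula: Average = sum / n
Substituting: Average = 10.6040 / 8
Result: 1.3255 mm


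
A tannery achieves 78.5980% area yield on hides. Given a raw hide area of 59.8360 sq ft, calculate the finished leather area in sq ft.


Formula: finished = raw * yield / 100
Substituting: finished = 59.8360 * 78.5980 / 100
Result: 47.0299 sq ft


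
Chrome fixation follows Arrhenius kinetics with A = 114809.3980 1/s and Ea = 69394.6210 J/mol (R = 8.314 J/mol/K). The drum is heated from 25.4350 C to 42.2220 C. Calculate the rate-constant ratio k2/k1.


T1 = 25.4350 + 273.15 = 298.5850 K; T2 = 42.2220 + 273.15 = 315.3720 K
k1 = A * exp(-Ea/(R*T1)) = 114809.3980 * exp(-69394.6210/(8.314*298.5850)) = 8.3100e-08 1/s
k2 = A * exp(-Ea/(R*T2)) = 114809.3980 * exp(-69394.6210/(8.314*315.3720)) = 3.6798e-07 1/s
k2/k1 = 3.6798e-07 / 8.3100e-08 = 4.4282


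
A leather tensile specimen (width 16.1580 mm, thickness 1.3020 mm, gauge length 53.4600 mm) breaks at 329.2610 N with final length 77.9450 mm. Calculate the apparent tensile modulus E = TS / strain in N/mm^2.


TS = F / (w * t) = 329.2610 / (16.1580 * 1.3020) = 15.6510 N/mm^2
strain = (Lf - L0) / L0 = (77.9450 - 53.4600) / 53.4600 = 0.4580
E = TS / strain = 15.6510 / 0.4580 = 34.1720 N/mm^2


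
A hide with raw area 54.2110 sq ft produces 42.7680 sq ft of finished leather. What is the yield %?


Formula: Yield = finished / raw * 100
Substituting: Yield = 42.7680 / 54.2110 * 100
Result: 78.8917 %


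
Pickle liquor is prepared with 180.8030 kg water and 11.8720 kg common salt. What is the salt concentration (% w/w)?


Formula: Conc = salt / (water + salt) * 100
Substituting: Conc = 11.8720 / (180.8030 + 11.8720) * 100
Result: 6.1617 %


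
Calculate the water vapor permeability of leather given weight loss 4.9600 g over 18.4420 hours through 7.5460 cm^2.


Formula: WVP = loss / (area * time)
Substituting: WVP = 4.9600 / (7.5460 * 18.4420)
Result: 0.0356416 g/(cm^2*hr)


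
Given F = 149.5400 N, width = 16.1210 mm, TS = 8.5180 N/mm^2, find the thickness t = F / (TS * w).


Formula: t = F / (TS * w)
Substituting: t = 149.5400 / (8.5180 * 16.1210)
Result: 1.0890 mm


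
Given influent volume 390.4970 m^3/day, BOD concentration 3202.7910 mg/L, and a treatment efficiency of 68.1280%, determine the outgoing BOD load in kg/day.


Load_in = volume * conc / 1000 = 390.4970 * 3202.7910 / 1000 = 1250.6803 kg/day
Removed = Load_in * eff / 100 = 1250.6803 * 68.1280 / 100 = 852.0635 kg/day
Load_out = Load_in - Removed = 1250.6803 - 852.0635 = 398.6168 kg/day


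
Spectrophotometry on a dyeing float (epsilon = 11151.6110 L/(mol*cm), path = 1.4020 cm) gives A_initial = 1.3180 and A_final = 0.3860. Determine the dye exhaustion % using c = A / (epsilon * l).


c_initial = A_i / (epsilon * l) = 1.3180 / (11151.6110 * 1.4020) = 8.4300e-05 mol/L
c_final = A_f / (epsilon * l) = 0.3860 / (11151.6110 * 1.4020) = 2.4689e-05 mol/L
Exhaustion = (c_initial - c_final) / c_initial * 100 = (8.4300e-05 - 2.4689e-05) / 8.4300e-05 * 100 = 70.7132 %


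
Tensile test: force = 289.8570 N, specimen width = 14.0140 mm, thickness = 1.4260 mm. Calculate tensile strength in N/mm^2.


Formula: TS = force / (width * thickness)
Substituting: TS = 289.8570 / (14.0140 * 1.4260)
Result: 14.5045 N/mm^2


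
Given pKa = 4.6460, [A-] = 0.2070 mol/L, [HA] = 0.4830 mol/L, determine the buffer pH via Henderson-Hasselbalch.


ratio = [A-] / [HA] = 0.2070 / 0.4830 = 0.4286
log10(ratio) = -0.3680
pH = pKa + log10(ratio) = 4.6460 - 0.3680 = 4.2780


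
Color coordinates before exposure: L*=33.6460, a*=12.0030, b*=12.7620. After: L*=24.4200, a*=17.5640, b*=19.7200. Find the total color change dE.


dL = -9.2260, da = 5.5610, db = 6.9580
dE = sqrt((-9.2260)^2 + 5.5610^2 + 6.9580^2) = 12.8241


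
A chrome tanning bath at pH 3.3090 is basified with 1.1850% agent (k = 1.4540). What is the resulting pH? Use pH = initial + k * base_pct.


Formula: pH_final = pH_initial + k * base_pct
Substituting: pH_final = 3.3090 + 1.4540 * 1.1850
Result: 5.0320


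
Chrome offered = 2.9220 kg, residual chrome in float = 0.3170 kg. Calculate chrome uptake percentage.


Formula: Uptake = (offered - residual) / offered * 100
Substituting: Uptake = (2.9220 - 0.3170) / 2.9220 * 100
Result: 89.1513 %


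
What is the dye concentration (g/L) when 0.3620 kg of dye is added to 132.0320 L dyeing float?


Formula: Conc = dye_mass(kg) / volume(L) * 1000
Substituting: Conc = 0.3620 / 132.0320 * 1000
Result: 2.7418 g/L


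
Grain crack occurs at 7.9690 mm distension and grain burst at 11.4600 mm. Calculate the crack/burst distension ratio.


Formula: Ratio = crack / burst
Substituting: Ratio = 7.9690 / 11.4600
Result: 0.6954


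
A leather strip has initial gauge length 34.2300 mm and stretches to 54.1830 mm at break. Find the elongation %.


Formula: Elongation = (Lf - L0) / L0 * 100
Substituting: Elongation = (54.1830 - 34.2300) / 34.2300 * 100
Result: 58.2910 %


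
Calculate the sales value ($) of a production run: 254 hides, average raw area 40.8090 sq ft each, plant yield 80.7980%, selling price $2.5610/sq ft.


Raw_total = N * avg_area = 254 * 40.8090 = 10365.4860 sq ft
Finished = Raw_total * yield / 100 = 10365.4860 * 80.7980 / 100 = 8375.1054 sq ft
Value = Finished * price = 8375.1054 * 2.5610 = 21448.6449 $


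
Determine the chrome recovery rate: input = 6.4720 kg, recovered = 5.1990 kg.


Formula: Recovery = recovered / input * 100
Substituting: Recovery = 5.1990 / 6.4720 * 100
Result: 80.3307 %


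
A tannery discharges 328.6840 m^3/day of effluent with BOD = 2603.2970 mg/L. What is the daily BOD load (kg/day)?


Formula: BOD_load = volume * conc / 1000
Substituting: BOD_load = 328.6840 * 2603.2970 / 1000
Result: 855.6621 kg/day


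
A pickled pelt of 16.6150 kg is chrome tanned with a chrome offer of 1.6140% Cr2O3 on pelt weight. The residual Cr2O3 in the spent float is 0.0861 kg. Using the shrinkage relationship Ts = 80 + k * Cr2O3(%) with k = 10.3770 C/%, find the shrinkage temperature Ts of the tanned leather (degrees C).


Offered = pelt * offer_pct / 100 = 16.6150 * 1.6140 / 100 = 0.2682 kg
Uptake = offered - residual = 0.2682 - 0.0861 = 0.1821 kg
Cr2O3% on pelt = uptake / pelt * 100 = 0.1821 / 16.6150 * 100 = 1.0958 %
Ts = 80 + k * Cr2O3% = 80 + 10.3770 * 1.0958 = 91.3710 C


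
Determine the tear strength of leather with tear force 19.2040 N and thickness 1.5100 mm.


Formula: Tear strength = force / thickness
Substituting: Tear strength = 19.2040 / 1.5100
Result: 12.7179 N/mm


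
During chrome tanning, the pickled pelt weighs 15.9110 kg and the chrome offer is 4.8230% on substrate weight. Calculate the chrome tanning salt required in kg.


Formula: Chrome = substrate * pct / 100
Substituting: Chrome = 15.9110 * 4.8230 / 100
Result: 0.7674 kg


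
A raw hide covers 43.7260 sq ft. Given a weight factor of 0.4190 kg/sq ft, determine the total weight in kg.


Formula: Weight = area * weight_per_sqft
Substituting: Weight = 43.7260 * 0.4190
Result: 18.3212 kg


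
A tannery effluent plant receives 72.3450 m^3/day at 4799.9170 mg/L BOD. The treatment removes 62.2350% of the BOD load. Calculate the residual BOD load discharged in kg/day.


Load_in = volume * conc / 1000 = 72.3450 * 4799.9170 / 1000 = 347.2500 kg/day
Removed = Load_in * eff / 100 = 347.2500 * 62.2350 / 100 = 216.1110 kg/day
Load_out = Load_in - Removed = 347.2500 - 216.1110 = 131.1390 kg/day


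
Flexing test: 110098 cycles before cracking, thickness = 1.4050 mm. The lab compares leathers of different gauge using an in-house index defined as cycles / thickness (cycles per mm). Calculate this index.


Formula: Index = cycles / thickness
Substituting: Index = 110098 / 1.4050
Result: 78361.5658 cycles/mm


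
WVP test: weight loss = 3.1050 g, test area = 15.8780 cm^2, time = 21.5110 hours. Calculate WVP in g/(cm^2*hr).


Formula: WVP = loss / (area * time)
Substituting: WVP = 3.1050 / (15.8780 * 21.5110)
Result: 0.00909086 g/(cm^2*hr)


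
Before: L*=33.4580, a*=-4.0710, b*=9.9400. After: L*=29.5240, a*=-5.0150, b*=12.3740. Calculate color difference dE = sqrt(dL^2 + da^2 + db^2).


dL = -3.9340, da = -0.9440, db = 2.4340
dE = sqrt((-3.9340)^2 + (-0.9440)^2 + 2.4340^2) = 4.7214


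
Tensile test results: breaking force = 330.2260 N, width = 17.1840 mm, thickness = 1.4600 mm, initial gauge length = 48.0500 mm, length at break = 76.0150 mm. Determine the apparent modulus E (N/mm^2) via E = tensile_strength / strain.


TS = F / (w * t) = 330.2260 / (17.1840 * 1.4600) = 13.1624 N/mm^2
strain = (Lf - L0) / L0 = (76.0150 - 48.0500) / 48.0500 = 0.5820
E = TS / strain = 13.1624 / 0.5820 = 22.6158 N/mm^2


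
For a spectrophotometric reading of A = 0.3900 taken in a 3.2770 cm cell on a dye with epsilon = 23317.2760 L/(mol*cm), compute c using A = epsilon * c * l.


Formula: c = A / (epsilon * l)
Substituting: c = 0.3900 / (23317.2760 * 3.2770)
Result: 5.1040e-06 mol/L


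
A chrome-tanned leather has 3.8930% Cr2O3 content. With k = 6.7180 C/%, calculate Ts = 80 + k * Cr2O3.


Formula: Ts = 80 + k * Cr2O3
Substituting: Ts = 80 + 6.7180 * 3.8930
Result: 106.1532 C


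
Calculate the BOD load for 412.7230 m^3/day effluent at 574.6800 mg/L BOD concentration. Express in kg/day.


Formula: BOD_load = volume * conc / 1000
Substituting: BOD_load = 412.7230 * 574.6800 / 1000
Result: 237.1837 kg/day


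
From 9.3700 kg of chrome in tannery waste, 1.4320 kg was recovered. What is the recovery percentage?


Formula: Recovery = recovered / input * 100
Substituting: Recovery = 1.4320 / 9.3700 * 100
Result: 15.2828 %


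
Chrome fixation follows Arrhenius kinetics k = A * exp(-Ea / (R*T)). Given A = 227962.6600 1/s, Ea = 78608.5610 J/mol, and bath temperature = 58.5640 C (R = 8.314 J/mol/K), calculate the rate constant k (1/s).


T_K = T_C + 273.15 = 58.5640 + 273.15 = 331.7140 K
exponent = -Ea / (R * T_K) = -78608.5610 / (8.314 * 331.7140) = -28.5034
k = A * exp(exponent) = 227962.6600 * exp(-28.5034) = 9.5282e-08 1/s


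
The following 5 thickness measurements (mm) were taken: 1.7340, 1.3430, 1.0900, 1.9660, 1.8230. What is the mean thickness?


Formula: Average = sum / n
Substituting: Average = 7.9560 / 5
Result: 1.5912 mm


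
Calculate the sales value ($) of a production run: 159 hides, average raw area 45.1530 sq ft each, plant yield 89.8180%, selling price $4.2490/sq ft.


Raw_total = N * avg_area = 159 * 45.1530 = 7179.3270 sq ft
Finished = Raw_total * yield / 100 = 7179.3270 * 89.8180 / 100 = 6448.3279 sq ft
Value = Finished * price = 6448.3279 * 4.2490 = 27398.9454 $


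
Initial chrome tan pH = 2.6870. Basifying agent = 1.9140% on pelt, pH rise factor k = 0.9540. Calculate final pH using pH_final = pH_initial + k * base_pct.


Formula: pH_final = pH_initial + k * base_pct
Substituting: pH_final = 2.6870 + 0.9540 * 1.9140
Result: 4.5130


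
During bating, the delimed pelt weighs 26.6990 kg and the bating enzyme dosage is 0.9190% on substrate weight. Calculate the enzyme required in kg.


Formula: Enzyme = substrate * pct / 100
Substituting: Enzyme = 26.6990 * 0.9190 / 100
Result: 0.2454 kg


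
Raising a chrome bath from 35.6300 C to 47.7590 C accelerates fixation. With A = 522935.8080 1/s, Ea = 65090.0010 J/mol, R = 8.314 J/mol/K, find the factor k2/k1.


T1 = 35.6300 + 273.15 = 308.7800 K; T2 = 47.7590 + 273.15 = 320.9090 K
k1 = A * exp(-Ea/(R*T1)) = 522935.8080 * exp(-65090.0010/(8.314*308.7800)) = 5.0948e-06 1/s
k2 = A * exp(-Ea/(R*T2)) = 522935.8080 * exp(-65090.0010/(8.314*320.9090)) = 1.3283e-05 1/s
k2/k1 = 1.3283e-05 / 5.0948e-06 = 2.6072


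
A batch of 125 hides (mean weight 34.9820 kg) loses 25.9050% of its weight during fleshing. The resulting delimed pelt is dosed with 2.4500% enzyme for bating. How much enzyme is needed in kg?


Total_raw = N * avg_wt = 125 * 34.9820 = 4372.7500 kg
Substrate = Total_raw * (1 - loss/100) = 4372.7500 * (1 - 25.9050/100) = 3239.9891 kg
Enzyme = Substrate * pct / 100 = 3239.9891 * 2.4500 / 100 = 79.3797 kg


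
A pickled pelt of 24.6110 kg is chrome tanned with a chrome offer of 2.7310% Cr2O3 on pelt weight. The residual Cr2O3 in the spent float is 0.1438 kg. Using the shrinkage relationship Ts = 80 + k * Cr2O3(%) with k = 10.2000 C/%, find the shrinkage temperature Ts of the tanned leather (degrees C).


Offered = pelt * offer_pct / 100 = 24.6110 * 2.7310 / 100 = 0.6721 kg
Uptake = offered - residual = 0.6721 - 0.1438 = 0.5283 kg
Cr2O3% on pelt = uptake / pelt * 100 = 0.5283 / 24.6110 * 100 = 2.1467 %
Ts = 80 + k * Cr2O3% = 80 + 10.2000 * 2.1467 = 101.8964 C


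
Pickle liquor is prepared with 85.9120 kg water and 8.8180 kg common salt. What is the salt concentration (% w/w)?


Formula: Conc = salt / (water + salt) * 100
Substituting: Conc = 8.8180 / (85.9120 + 8.8180) * 100
Result: 9.3086 %


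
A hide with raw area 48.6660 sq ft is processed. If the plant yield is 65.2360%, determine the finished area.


Formula: finished = raw * yield / 100
Substituting: finished = 48.6660 * 65.2360 / 100
Result: 31.7478 sq ft


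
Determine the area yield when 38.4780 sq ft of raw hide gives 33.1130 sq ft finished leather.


Formula: Yield = finished / raw * 100
Substituting: Yield = 33.1130 / 38.4780 * 100
Result: 86.0570 %


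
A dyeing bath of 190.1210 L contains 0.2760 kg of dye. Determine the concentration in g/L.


Formula: Conc = dye_mass(kg) / volume(L) * 1000
Substituting: Conc = 0.2760 / 190.1210 * 1000
Result: 1.4517 g/L


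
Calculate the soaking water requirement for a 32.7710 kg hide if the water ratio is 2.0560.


Formula: Water = hide_weight * ratio
Substituting: Water = 32.7710 * 2.0560
Result: 67.3772 kg


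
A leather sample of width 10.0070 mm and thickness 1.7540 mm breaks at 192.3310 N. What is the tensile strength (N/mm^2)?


Formula: TS = force / (width * thickness)
Substituting: TS = 192.3310 / (10.0070 * 1.7540)
Result: 10.9576 N/mm^2


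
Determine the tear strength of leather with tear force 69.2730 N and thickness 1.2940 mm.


Formula: Tear strength = force / thickness
Substituting: Tear strength = 69.2730 / 1.2940
Result: 53.5340 N/mm


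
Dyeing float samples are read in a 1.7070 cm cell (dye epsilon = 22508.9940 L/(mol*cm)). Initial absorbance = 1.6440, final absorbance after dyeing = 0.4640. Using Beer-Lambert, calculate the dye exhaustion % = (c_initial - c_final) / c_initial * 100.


c_initial = A_i / (epsilon * l) = 1.6440 / (22508.9940 * 1.7070) = 4.2787e-05 mol/L
c_final = A_f / (epsilon * l) = 0.4640 / (22508.9940 * 1.7070) = 1.2076e-05 mol/L
Exhaustion = (c_initial - c_final) / c_initial * 100 = (4.2787e-05 - 1.2076e-05) / 4.2787e-05 * 100 = 71.7762 %


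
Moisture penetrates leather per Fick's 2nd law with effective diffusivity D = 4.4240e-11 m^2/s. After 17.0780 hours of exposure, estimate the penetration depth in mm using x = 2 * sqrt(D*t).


t = 17.0780 hr * 3600 = 61480.8000 s
D * t = 4.4240e-11 * 61480.8000 = 2.7199e-06
x = 2 * sqrt(D*t) = 2 * sqrt(2.7199e-06) = 0.00329843 m = 3.2984 mm


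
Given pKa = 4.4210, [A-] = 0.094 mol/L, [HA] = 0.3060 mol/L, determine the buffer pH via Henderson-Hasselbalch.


ratio = [A-] / [HA] = 0.094 / 0.3060 = 0.3072
log10(ratio) = -0.5126
pH = pKa + log10(ratio) = 4.4210 - 0.5126 = 3.9084


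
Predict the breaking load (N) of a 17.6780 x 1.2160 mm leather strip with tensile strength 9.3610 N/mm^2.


Formula: F = TS * w * t
Substituting: F = 9.3610 * 17.6780 * 1.2160
Result: 201.2282 N


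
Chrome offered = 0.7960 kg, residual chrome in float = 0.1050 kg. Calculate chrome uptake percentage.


Formula: Uptake = (offered - residual) / offered * 100
Substituting: Uptake = (0.7960 - 0.1050) / 0.7960 * 100
Result: 86.8090 %


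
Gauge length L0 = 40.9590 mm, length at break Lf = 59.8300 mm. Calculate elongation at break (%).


Formula: Elongation = (Lf - L0) / L0 * 100
Substituting: Elongation = (59.8300 - 40.9590) / 40.9590 * 100
Result: 46.0729 %


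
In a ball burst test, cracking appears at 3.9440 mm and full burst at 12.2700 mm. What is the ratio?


Formula: Ratio = crack / burst
Substituting: Ratio = 3.9440 / 12.2700
Result: 0.3214


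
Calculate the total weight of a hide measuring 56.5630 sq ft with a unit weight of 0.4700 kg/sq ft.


Formula: Weight = area * weight_per_sqft
Substituting: Weight = 56.5630 * 0.4700
Result: 26.5846 kg


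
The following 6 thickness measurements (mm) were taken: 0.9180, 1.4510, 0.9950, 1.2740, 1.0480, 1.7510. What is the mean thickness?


Formula: Average = sum / n
Substituting: Average = 7.4370 / 6
Result: 1.2395 mm


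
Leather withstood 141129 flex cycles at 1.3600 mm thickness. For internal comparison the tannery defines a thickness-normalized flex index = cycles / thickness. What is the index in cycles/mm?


Formula: Index = cycles / thickness
Substituting: Index = 141129 / 1.3600
Result: 103771.3235 cycles/mm


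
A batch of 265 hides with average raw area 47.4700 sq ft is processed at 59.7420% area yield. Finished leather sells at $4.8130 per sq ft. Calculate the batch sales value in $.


Raw_total = N * avg_area = 265 * 47.4700 = 12579.5500 sq ft
Finished = Raw_total * yield / 100 = 12579.5500 * 59.7420 / 100 = 7515.2748 sq ft
Value = Finished * price = 7515.2748 * 4.8130 = 36171.0174 $


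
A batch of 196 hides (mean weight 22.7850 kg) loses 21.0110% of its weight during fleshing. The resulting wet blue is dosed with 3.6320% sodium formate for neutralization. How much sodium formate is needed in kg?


Total_raw = N * avg_wt = 196 * 22.7850 = 4465.8600 kg
Substrate = Total_raw * (1 - loss/100) = 4465.8600 * (1 - 21.0110/100) = 3527.5382 kg
Neutralizer = Substrate * pct / 100 = 3527.5382 * 3.6320 / 100 = 128.1202 kg


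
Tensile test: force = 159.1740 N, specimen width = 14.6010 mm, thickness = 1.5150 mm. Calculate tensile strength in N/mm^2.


Formula: TS = force / (width * thickness)
Substituting: TS = 159.1740 / (14.6010 * 1.5150)
Result: 7.1958 N/mm^2


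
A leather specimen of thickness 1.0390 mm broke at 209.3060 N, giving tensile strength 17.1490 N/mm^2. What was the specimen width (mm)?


Formula: w = F / (TS * t)
Substituting: w = 209.3060 / (17.1490 * 1.0390)
Result: 11.7470 mm


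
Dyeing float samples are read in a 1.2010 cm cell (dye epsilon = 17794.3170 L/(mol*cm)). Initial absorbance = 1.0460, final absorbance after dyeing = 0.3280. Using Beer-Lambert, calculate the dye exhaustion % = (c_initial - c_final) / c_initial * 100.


c_initial = A_i / (epsilon * l) = 1.0460 / (17794.3170 * 1.2010) = 4.8945e-05 mol/L
c_final = A_f / (epsilon * l) = 0.3280 / (17794.3170 * 1.2010) = 1.5348e-05 mol/L
Exhaustion = (c_initial - c_final) / c_initial * 100 = (4.8945e-05 - 1.5348e-05) / 4.8945e-05 * 100 = 68.6424 %


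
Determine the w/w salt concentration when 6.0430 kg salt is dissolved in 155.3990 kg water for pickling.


Formula: Conc = salt / (water + salt) * 100
Substituting: Conc = 6.0430 / (155.3990 + 6.0430) * 100
Result: 3.7431 %


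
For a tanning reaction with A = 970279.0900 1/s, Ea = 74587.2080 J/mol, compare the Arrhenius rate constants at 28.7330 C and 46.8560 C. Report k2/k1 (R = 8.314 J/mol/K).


T1 = 28.7330 + 273.15 = 301.8830 K; T2 = 46.8560 + 273.15 = 320.0060 K
k1 = A * exp(-Ea/(R*T1)) = 970279.0900 * exp(-74587.2080/(8.314*301.8830)) = 1.2041e-07 1/s
k2 = A * exp(-Ea/(R*T2)) = 970279.0900 * exp(-74587.2080/(8.314*320.0060)) = 6.4800e-07 1/s
k2/k1 = 6.4800e-07 / 1.2041e-07 = 5.3818


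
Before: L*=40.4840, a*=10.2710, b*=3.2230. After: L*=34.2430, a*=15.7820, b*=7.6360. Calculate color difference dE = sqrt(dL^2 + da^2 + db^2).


dL = -6.2410, da = 5.5110, db = 4.4130
dE = sqrt((-6.2410)^2 + 5.5110^2 + 4.4130^2) = 9.4232


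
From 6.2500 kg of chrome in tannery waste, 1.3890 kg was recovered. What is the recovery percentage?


Formula: Recovery = recovered / input * 100
Substituting: Recovery = 1.3890 / 6.2500 * 100
Result: 22.2240 %


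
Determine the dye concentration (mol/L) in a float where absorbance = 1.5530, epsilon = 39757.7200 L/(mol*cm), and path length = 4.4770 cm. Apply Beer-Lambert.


Formula: c = A / (epsilon * l)
Substituting: c = 1.5530 / (39757.7200 * 4.4770)
Result: 8.7249e-06 mol/L


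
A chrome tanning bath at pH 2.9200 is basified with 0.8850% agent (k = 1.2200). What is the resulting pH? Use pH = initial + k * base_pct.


Formula: pH_final = pH_initial + k * base_pct
Substituting: pH_final = 2.9200 + 1.2200 * 0.8850
Result: 3.9997


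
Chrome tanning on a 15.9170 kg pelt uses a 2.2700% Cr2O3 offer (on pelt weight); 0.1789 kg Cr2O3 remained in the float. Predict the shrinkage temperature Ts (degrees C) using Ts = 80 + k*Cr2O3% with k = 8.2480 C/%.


Offered = pelt * offer_pct / 100 = 15.9170 * 2.2700 / 100 = 0.3613 kg
Uptake = offered - residual = 0.3613 - 0.1789 = 0.1824 kg
Cr2O3% on pelt = uptake / pelt * 100 = 0.1824 / 15.9170 * 100 = 1.1460 %
Ts = 80 + k * Cr2O3% = 80 + 8.2480 * 1.1460 = 89.4526 C


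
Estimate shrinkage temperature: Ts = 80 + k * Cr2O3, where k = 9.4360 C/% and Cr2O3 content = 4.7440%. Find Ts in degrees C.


Formula: Ts = 80 + k * Cr2O3
Substituting: Ts = 80 + 9.4360 * 4.7440
Result: 124.7644 C


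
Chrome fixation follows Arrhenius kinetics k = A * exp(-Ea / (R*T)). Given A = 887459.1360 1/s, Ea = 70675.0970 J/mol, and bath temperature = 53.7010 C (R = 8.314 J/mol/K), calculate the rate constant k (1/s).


T_K = T_C + 273.15 = 53.7010 + 273.15 = 326.8510 K
exponent = -Ea / (R * T_K) = -70675.0970 / (8.314 * 326.8510) = -26.0080
k = A * exp(exponent) = 887459.1360 * exp(-26.0080) = 4.4981e-06 1/s


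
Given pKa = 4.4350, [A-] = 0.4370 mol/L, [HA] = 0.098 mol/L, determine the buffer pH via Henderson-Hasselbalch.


ratio = [A-] / [HA] = 0.4370 / 0.098 = 4.4592
log10(ratio) = 0.6493
pH = pKa + log10(ratio) = 4.4350 + 0.6493 = 5.0843


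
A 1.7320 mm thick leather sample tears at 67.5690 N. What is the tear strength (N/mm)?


Formula: Tear strength = force / thickness
Substituting: Tear strength = 67.5690 / 1.7320
Result: 39.0121 N/mm


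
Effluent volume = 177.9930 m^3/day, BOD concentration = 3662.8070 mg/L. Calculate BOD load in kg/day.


Formula: BOD_load = volume * conc / 1000
Substituting: BOD_load = 177.9930 * 3662.8070 / 1000
Result: 651.9540 kg/day


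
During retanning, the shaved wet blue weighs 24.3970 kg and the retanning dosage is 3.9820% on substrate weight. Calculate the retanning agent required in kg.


Formula: Retan = substrate * pct / 100
Substituting: Retan = 24.3970 * 3.9820 / 100
Result: 0.9715 kg


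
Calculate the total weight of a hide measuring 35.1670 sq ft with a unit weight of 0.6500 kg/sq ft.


Formula: Weight = area * weight_per_sqft
Substituting: Weight = 35.1670 * 0.6500
Result: 22.8586 kg


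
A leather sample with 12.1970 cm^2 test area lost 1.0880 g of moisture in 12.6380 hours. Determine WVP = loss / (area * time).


Formula: WVP = loss / (area * time)
Substituting: WVP = 1.0880 / (12.1970 * 12.6380)
Result: 0.00705826 g/(cm^2*hr)


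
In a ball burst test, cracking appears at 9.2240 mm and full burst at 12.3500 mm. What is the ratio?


Formula: Ratio = crack / burst
Substituting: Ratio = 9.2240 / 12.3500
Result: 0.7469


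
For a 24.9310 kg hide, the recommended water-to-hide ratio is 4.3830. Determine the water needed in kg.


Formula: Water = hide_weight * ratio
Substituting: Water = 24.9310 * 4.3830
Result: 109.2726 kg


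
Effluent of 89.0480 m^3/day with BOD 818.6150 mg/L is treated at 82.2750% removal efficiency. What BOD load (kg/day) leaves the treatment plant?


Load_in = volume * conc / 1000 = 89.0480 * 818.6150 / 1000 = 72.8960 kg/day
Removed = Load_in * eff / 100 = 72.8960 * 82.2750 / 100 = 59.9752 kg/day
Load_out = Load_in - Removed = 72.8960 - 59.9752 = 12.9208 kg/day


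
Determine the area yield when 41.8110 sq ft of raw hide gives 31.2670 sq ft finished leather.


Formula: Yield = finished / raw * 100
Substituting: Yield = 31.2670 / 41.8110 * 100
Result: 74.7818 %


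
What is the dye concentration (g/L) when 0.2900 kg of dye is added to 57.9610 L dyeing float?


Formula: Conc = dye_mass(kg) / volume(L) * 1000
Substituting: Conc = 0.2900 / 57.9610 * 1000
Result: 5.0034 g/L


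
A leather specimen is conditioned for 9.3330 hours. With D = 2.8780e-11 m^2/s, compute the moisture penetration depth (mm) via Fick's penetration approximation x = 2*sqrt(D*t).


t = 9.3330 hr * 3600 = 33598.8000 s
D * t = 2.8780e-11 * 33598.8000 = 9.6697e-07
x = 2 * sqrt(D*t) = 2 * sqrt(9.6697e-07) = 0.0019667 m = 1.9667 mm


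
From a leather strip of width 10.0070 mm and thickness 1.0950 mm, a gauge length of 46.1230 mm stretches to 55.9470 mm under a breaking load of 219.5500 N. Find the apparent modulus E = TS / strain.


TS = F / (w * t) = 219.5500 / (10.0070 * 1.0950) = 20.0362 N/mm^2
strain = (Lf - L0) / L0 = (55.9470 - 46.1230) / 46.1230 = 0.2130
E = TS / strain = 20.0362 / 0.2130 = 94.0686 N/mm^2


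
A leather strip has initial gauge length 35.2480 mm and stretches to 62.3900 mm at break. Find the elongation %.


Formula: Elongation = (Lf - L0) / L0 * 100
Substituting: Elongation = (62.3900 - 35.2480) / 35.2480 * 100
Result: 77.0030 %


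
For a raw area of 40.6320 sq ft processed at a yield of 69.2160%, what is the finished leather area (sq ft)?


Formula: finished = raw * yield / 100
Substituting: finished = 40.6320 * 69.2160 / 100
Result: 28.1238 sq ft


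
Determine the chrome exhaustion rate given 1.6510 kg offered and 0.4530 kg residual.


Formula: Uptake = (offered - residual) / offered * 100
Substituting: Uptake = (1.6510 - 0.4530) / 1.6510 * 100
Result: 72.5621 %


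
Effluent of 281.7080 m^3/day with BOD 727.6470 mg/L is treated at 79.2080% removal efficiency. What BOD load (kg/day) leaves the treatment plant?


Load_in = volume * conc / 1000 = 281.7080 * 727.6470 / 1000 = 204.9840 kg/day
Removed = Load_in * eff / 100 = 204.9840 * 79.2080 / 100 = 162.3637 kg/day
Load_out = Load_in - Removed = 204.9840 - 162.3637 = 42.6203 kg/day


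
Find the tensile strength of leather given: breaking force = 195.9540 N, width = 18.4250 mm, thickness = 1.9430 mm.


Formula: TS = force / (width * thickness)
Substituting: TS = 195.9540 / (18.4250 * 1.9430)
Result: 5.4736 N/mm^2


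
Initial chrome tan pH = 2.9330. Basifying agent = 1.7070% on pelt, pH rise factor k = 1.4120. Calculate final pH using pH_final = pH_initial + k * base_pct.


Formula: pH_final = pH_initial + k * base_pct
Substituting: pH_final = 2.9330 + 1.4120 * 1.7070
Result: 5.3433


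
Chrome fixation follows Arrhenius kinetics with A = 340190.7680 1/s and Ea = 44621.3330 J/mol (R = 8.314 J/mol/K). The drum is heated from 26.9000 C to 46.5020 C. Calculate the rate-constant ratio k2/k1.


T1 = 26.9000 + 273.15 = 300.0500 K; T2 = 46.5020 + 273.15 = 319.6520 K
k1 = A * exp(-Ea/(R*T1)) = 340190.7680 * exp(-44621.3330/(8.314*300.0500)) = 0.00580059 1/s
k2 = A * exp(-Ea/(R*T2)) = 340190.7680 * exp(-44621.3330/(8.314*319.6520)) = 0.0173718 1/s
k2/k1 = 0.0173718 / 0.00580059 = 2.9948


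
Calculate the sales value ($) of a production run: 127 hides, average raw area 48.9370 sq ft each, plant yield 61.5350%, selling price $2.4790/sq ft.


Raw_total = N * avg_area = 127 * 48.9370 = 6214.9990 sq ft
Finished = Raw_total * yield / 100 = 6214.9990 * 61.5350 / 100 = 3824.3996 sq ft
Value = Finished * price = 3824.3996 * 2.4790 = 9480.6867 $


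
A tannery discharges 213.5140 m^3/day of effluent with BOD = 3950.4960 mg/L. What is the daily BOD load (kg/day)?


Formula: BOD_load = volume * conc / 1000
Substituting: BOD_load = 213.5140 * 3950.4960 / 1000
Result: 843.4862 kg/day


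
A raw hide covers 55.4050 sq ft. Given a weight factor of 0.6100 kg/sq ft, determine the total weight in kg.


Formula: Weight = area * weight_per_sqft
Substituting: Weight = 55.4050 * 0.6100
Result: 33.7970 kg


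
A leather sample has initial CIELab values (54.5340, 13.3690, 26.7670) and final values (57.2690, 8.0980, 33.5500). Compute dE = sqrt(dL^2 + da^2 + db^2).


dL = 2.7350, da = -5.2710, db = 6.7830
dE = sqrt(2.7350^2 + (-5.2710)^2 + 6.7830^2) = 9.0151


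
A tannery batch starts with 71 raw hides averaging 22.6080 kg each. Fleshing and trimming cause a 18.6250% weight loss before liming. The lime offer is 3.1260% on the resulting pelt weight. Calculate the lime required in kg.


Total_raw = N * avg_wt = 71 * 22.6080 = 1605.1680 kg
Substrate = Total_raw * (1 - loss/100) = 1605.1680 * (1 - 18.6250/100) = 1306.2055 kg
Lime = Substrate * pct / 100 = 1306.2055 * 3.1260 / 100 = 40.8320 kg


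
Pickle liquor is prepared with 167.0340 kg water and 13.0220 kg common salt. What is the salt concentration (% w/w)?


Formula: Conc = salt / (water + salt) * 100
Substituting: Conc = 13.0220 / (167.0340 + 13.0220) * 100
Result: 7.2322 %


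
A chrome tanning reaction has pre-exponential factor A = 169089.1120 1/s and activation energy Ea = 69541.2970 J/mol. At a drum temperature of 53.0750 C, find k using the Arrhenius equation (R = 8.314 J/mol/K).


T_K = T_C + 273.15 = 53.0750 + 273.15 = 326.2250 K
exponent = -Ea / (R * T_K) = -69541.2970 / (8.314 * 326.2250) = -25.6399
k = A * exp(exponent) = 169089.1120 * exp(-25.6399) = 1.2384e-06 1/s


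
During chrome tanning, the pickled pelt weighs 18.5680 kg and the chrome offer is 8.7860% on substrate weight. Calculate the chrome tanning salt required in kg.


Formula: Chrome = substrate * pct / 100
Substituting: Chrome = 18.5680 * 8.7860 / 100
Result: 1.6314 kg


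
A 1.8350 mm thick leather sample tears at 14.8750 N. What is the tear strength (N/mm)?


Formula: Tear strength = force / thickness
Substituting: Tear strength = 14.8750 / 1.8350
Result: 8.1063 N/mm


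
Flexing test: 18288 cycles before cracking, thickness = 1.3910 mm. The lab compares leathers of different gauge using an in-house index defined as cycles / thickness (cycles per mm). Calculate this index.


Formula: Index = cycles / thickness
Substituting: Index = 18288 / 1.3910
Result: 13147.3760 cycles/mm


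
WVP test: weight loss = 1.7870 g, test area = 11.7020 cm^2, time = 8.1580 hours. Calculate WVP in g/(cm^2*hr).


Formula: WVP = loss / (area * time)
Substituting: WVP = 1.7870 / (11.7020 * 8.1580)
Result: 0.0187189 g/(cm^2*hr)


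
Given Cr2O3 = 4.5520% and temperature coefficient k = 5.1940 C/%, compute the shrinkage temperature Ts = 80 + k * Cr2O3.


Formula: Ts = 80 + k * Cr2O3
Substituting: Ts = 80 + 5.1940 * 4.5520
Result: 103.6431 C


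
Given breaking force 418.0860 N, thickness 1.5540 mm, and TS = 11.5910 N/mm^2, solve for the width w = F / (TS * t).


Formula: w = F / (TS * t)
Substituting: w = 418.0860 / (11.5910 * 1.5540)
Result: 23.2110 mm


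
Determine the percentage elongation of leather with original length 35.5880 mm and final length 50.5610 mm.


Formula: Elongation = (Lf - L0) / L0 * 100
Substituting: Elongation = (50.5610 - 35.5880) / 35.5880 * 100
Result: 42.0732 %


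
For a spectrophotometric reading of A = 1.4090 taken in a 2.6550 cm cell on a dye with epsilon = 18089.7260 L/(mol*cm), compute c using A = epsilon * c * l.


Formula: c = A / (epsilon * l)
Substituting: c = 1.4090 / (18089.7260 * 2.6550)
Result: 2.9337e-05 mol/L


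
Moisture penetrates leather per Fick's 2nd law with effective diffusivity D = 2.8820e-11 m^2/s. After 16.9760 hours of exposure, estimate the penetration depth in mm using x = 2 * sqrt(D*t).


t = 16.9760 hr * 3600 = 61113.6000 s
D * t = 2.8820e-11 * 61113.6000 = 1.7613e-06
x = 2 * sqrt(D*t) = 2 * sqrt(1.7613e-06) = 0.00265428 m = 2.6543 mm


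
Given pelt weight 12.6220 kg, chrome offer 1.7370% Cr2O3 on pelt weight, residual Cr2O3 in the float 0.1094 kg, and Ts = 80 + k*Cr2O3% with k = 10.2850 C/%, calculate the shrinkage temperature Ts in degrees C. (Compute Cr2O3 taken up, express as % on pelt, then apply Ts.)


Offered = pelt * offer_pct / 100 = 12.6220 * 1.7370 / 100 = 0.2192 kg
Uptake = offered - residual = 0.2192 - 0.1094 = 0.1098 kg
Cr2O3% on pelt = uptake / pelt * 100 = 0.1098 / 12.6220 * 100 = 0.8703 %
Ts = 80 + k * Cr2O3% = 80 + 10.2850 * 0.8703 = 88.9506 C


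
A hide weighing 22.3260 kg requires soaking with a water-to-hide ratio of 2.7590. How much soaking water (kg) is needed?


Formula: Water = hide_weight * ratio
Substituting: Water = 22.3260 * 2.7590
Result: 61.5974 kg


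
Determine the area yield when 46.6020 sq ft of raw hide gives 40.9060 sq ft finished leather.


Formula: Yield = finished / raw * 100
Substituting: Yield = 40.9060 / 46.6020 * 100
Result: 87.7773 %


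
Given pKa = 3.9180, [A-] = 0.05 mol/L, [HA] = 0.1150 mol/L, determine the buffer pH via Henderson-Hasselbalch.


ratio = [A-] / [HA] = 0.05 / 0.1150 = 0.4348
log10(ratio) = -0.3617
pH = pKa + log10(ratio) = 3.9180 - 0.3617 = 3.5563


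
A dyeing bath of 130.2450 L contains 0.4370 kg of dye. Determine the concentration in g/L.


Formula: Conc = dye_mass(kg) / volume(L) * 1000
Substituting: Conc = 0.4370 / 130.2450 * 1000
Result: 3.3552 g/L


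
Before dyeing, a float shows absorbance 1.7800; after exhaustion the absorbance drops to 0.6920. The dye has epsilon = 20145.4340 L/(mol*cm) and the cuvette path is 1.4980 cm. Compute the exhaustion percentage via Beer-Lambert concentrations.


c_initial = A_i / (epsilon * l) = 1.7800 / (20145.4340 * 1.4980) = 5.8984e-05 mol/L
c_final = A_f / (epsilon * l) = 0.6920 / (20145.4340 * 1.4980) = 2.2931e-05 mol/L
Exhaustion = (c_initial - c_final) / c_initial * 100 = (5.8984e-05 - 2.2931e-05) / 5.8984e-05 * 100 = 61.1236 %
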